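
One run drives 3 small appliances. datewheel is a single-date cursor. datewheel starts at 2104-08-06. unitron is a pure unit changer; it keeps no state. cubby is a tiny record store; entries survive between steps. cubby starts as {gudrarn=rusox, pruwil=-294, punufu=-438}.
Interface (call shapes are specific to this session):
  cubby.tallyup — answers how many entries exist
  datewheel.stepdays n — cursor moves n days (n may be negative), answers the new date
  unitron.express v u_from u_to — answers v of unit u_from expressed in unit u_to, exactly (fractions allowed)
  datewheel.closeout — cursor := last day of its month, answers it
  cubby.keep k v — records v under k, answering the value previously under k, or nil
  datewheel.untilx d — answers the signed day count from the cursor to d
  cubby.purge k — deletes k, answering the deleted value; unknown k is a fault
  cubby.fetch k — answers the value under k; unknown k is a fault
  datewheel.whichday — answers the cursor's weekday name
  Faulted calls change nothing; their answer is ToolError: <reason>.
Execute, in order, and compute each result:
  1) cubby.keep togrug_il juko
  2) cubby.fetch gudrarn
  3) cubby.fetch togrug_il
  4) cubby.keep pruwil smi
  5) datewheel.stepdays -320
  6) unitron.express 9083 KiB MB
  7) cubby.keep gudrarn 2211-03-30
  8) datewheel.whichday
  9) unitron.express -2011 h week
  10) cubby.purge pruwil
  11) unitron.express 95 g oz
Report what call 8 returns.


% cubby.keep(togrug_il, juko) : nil
% cubby.fetch(gudrarn) : rusox
% cubby.fetch(togrug_il) : juko
% cubby.keep(pruwil, smi) : -294
% datewheel.stepdays(-320) : 2103-09-21
% unitron.express(9083, KiB, MB) : 145328/15625
% cubby.keep(gudrarn, 2211-03-30) : rusox
% datewheel.whichday() : Friday
% unitron.express(-2011, h, week) : -2011/168
% cubby.purge(pruwil) : smi
% unitron.express(95, g, oz) : 152000000/45359237

Answer: Friday


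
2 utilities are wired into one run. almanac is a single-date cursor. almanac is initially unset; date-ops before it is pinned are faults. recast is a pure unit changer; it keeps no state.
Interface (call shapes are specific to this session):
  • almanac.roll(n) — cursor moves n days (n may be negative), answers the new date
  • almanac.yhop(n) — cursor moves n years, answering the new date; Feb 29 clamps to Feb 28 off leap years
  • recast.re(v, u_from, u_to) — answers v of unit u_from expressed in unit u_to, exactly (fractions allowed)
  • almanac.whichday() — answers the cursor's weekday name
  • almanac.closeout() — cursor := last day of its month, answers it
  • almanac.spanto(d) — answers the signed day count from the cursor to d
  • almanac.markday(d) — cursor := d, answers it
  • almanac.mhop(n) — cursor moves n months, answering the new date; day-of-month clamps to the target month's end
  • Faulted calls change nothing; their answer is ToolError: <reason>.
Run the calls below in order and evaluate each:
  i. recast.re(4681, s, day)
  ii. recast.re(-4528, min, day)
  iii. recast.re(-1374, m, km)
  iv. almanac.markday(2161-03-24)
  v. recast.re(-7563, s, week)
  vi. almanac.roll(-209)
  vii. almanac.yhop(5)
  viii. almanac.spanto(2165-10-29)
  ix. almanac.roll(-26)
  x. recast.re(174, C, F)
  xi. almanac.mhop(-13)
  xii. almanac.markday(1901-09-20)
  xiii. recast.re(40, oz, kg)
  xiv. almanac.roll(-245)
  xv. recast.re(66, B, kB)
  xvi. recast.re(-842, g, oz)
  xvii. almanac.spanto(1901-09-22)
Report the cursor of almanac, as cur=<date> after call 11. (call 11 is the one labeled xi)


Do: recast.re[v='4681'; u_from='s'; u_to='day']
See: 4681/86400
Do: recast.re[v='-4528'; u_from='min'; u_to='day']
See: -283/90
Do: recast.re[v='-1374'; u_from='m'; u_to='km']
See: -687/500
Do: almanac.markday[d='2161-03-24']
See: 2161-03-24
Do: recast.re[v='-7563'; u_from='s'; u_to='week']
See: -2521/201600
Do: almanac.roll[n='-209']
See: 2160-08-27
Do: almanac.yhop[n='5']
See: 2165-08-27
Do: almanac.spanto[d='2165-10-29']
See: 63
Do: almanac.roll[n='-26']
See: 2165-08-01
Do: recast.re[v='174'; u_from='C'; u_to='F']
See: 1726/5
Do: almanac.mhop[n='-13']
See: 2164-07-01
Do: almanac.markday[d='1901-09-20']
See: 1901-09-20
Do: recast.re[v='40'; u_from='oz'; u_to='kg']
See: 45359237/40000000
Do: almanac.roll[n='-245']
See: 1901-01-18
Do: recast.re[v='66'; u_from='B'; u_to='kB']
See: 33/500
Do: recast.re[v='-842'; u_from='g'; u_to='oz']
See: -1347200000/45359237
Do: almanac.spanto[d='1901-09-22']
See: 247

Answer: cur=2164-07-01


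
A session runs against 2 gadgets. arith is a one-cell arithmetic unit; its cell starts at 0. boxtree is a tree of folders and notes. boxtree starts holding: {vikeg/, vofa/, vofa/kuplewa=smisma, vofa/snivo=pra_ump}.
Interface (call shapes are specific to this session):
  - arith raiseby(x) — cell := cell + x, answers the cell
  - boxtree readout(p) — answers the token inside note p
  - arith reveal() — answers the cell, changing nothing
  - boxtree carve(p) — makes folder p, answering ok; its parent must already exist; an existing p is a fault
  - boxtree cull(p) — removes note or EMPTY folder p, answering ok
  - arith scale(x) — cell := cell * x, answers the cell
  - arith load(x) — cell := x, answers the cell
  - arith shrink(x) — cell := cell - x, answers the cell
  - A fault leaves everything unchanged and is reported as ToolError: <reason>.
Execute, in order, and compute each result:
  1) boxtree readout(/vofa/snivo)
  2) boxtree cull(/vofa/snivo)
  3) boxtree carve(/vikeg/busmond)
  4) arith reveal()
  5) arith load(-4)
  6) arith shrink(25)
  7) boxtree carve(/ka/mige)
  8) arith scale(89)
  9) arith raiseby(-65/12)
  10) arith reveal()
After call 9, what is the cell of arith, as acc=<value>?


[in] boxtree readout p=/vofa/snivo
[out] pra_ump
[in] boxtree cull p=/vofa/snivo
[out] ok
[in] boxtree carve p=/vikeg/busmond
[out] ok
[in] arith reveal
[out] 0
[in] arith load x=-4
[out] -4
[in] arith shrink x=25
[out] -29
[in] boxtree carve p=/ka/mige
[out] ToolError: no parent
[in] arith scale x=89
[out] -2581
[in] arith raiseby x=-65/12
[out] -31037/12
[in] arith reveal
[out] -31037/12

Answer: acc=-31037/12


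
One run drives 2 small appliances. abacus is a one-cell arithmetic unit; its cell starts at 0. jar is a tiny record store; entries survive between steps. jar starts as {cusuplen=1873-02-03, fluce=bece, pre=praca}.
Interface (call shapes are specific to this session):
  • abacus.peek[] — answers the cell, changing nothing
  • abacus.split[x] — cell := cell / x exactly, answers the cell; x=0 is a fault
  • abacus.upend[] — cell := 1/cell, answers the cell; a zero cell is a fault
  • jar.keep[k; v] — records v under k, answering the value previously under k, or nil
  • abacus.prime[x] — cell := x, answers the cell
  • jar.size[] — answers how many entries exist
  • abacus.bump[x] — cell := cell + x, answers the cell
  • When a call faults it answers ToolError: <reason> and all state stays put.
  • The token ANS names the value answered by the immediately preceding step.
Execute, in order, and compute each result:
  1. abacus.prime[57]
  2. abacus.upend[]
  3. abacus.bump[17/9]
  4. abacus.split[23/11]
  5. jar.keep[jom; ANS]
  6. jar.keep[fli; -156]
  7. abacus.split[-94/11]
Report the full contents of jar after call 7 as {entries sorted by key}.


Answer: {cusuplen=1873-02-03, fli=-156, fluce=bece, jom=3586/3933, pre=praca}

Derivation:
// prime(57) -> 57
// upend() -> 1/57
// bump(17/9) -> 326/171
// split(23/11) -> 3586/3933
// keep(jom, ANS) -> nil
// keep(fli, -156) -> nil
// split(-94/11) -> -19723/184851


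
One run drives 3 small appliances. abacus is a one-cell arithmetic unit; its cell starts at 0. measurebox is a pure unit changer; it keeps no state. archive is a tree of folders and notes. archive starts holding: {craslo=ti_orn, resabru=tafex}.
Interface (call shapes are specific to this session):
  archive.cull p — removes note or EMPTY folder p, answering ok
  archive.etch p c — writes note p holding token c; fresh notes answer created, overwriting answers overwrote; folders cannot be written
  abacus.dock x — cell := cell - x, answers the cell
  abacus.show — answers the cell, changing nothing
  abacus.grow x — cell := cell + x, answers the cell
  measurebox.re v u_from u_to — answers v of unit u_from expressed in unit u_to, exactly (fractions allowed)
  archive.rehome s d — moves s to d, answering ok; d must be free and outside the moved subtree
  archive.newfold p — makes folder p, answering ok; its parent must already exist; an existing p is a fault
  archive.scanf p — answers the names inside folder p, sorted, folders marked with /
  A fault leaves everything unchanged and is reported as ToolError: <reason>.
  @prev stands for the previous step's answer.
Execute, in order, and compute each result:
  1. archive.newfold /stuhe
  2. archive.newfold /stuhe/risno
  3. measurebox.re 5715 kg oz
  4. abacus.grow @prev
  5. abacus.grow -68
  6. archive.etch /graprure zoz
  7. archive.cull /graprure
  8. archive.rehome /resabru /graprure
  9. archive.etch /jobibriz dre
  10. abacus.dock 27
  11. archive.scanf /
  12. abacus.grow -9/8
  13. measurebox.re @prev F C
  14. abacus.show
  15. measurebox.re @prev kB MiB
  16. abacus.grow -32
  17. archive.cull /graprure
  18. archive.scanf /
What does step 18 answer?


→ archive.newfold(p='/stuhe')
← ok
→ archive.newfold(p='/stuhe/risno')
← ok
→ measurebox.re(v='5715', u_from='kg', u_to='oz')
← 9144000000000/45359237
→ abacus.grow(x='@prev')
← 9144000000000/45359237
→ abacus.grow(x='-68')
← 9140915571884/45359237
→ archive.etch(p='/graprure', c='zoz')
← created
→ archive.cull(p='/graprure')
← ok
→ archive.rehome(s='/resabru', d='/graprure')
← ok
→ archive.etch(p='/jobibriz', c='dre')
← created
→ abacus.dock(x='27')
← 9139690872485/45359237
→ archive.scanf(p='/')
← [craslo, graprure, jobibriz, stuhe/]
→ abacus.grow(x='-9/8')
← 73117118746747/362873896
→ measurebox.re(v='@prev', u_from='F', u_to='C')
← 365527533910375/3265865064
→ abacus.show()
← 73117118746747/362873896
→ measurebox.re(v='@prev', u_from='kB', u_to='MiB')
← 9139639843343375/47562607296512
→ abacus.grow(x='-32')
← 73105506782075/362873896
→ archive.cull(p='/graprure')
← ok
→ archive.scanf(p='/')
← [craslo, jobibriz, stuhe/]

Answer: [craslo, jobibriz, stuhe/]


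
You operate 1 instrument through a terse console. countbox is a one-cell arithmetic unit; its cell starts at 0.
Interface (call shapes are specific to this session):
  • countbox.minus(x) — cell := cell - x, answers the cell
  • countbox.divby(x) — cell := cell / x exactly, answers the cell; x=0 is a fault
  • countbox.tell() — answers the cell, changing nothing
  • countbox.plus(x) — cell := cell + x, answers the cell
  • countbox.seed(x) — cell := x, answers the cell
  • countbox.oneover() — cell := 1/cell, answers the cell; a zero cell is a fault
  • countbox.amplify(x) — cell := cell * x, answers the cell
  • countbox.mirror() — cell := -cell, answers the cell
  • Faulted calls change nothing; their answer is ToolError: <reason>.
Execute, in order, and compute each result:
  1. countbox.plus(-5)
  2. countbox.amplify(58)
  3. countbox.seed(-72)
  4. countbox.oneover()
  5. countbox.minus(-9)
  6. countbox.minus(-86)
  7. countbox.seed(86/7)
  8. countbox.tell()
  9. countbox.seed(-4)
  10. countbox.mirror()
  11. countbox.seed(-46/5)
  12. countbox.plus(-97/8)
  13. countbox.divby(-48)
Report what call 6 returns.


Act: plus[x→-5]
Obs: -5
Act: amplify[x→58]
Obs: -290
Act: seed[x→-72]
Obs: -72
Act: oneover[]
Obs: -1/72
Act: minus[x→-9]
Obs: 647/72
Act: minus[x→-86]
Obs: 6839/72
Act: seed[x→86/7]
Obs: 86/7
Act: tell[]
Obs: 86/7
Act: seed[x→-4]
Obs: -4
Act: mirror[]
Obs: 4
Act: seed[x→-46/5]
Obs: -46/5
Act: plus[x→-97/8]
Obs: -853/40
Act: divby[x→-48]
Obs: 853/1920

Answer: 6839/72


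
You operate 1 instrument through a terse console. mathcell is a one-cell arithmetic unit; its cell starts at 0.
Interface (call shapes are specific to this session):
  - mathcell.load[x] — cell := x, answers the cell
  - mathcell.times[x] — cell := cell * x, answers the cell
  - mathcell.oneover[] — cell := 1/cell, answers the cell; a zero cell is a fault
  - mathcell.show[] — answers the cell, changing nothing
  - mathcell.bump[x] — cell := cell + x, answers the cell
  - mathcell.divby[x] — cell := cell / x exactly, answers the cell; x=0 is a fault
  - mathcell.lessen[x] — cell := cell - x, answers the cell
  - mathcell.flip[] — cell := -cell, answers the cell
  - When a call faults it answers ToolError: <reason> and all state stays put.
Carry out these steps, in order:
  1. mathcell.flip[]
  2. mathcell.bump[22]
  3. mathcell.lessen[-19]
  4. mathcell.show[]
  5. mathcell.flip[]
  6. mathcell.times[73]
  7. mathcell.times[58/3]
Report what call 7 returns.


Answer: -173594/3

Derivation:
% 1. mathcell.flip() ~> 0
% 2. mathcell.bump(22) ~> 22
% 3. mathcell.lessen(-19) ~> 41
% 4. mathcell.show() ~> 41
% 5. mathcell.flip() ~> -41
% 6. mathcell.times(73) ~> -2993
% 7. mathcell.times(58/3) ~> -173594/3


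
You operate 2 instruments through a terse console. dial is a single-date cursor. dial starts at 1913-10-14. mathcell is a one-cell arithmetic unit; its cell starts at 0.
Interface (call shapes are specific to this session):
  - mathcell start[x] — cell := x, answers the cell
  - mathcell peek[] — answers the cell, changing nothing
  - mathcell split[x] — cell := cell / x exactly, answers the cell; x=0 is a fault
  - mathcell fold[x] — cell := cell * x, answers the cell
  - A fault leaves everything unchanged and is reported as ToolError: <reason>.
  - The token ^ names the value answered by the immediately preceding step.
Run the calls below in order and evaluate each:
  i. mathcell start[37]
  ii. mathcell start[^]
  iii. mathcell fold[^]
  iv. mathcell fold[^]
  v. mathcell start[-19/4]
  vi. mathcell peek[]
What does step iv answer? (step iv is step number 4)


Then mathcell start using x='37', → 37.
I try mathcell start using x='^', and get 37.
I invoke mathcell fold using x='^', → 1369.
Using mathcell fold using x='^', giving 1874161.
Next I call mathcell start using x='-19/4': -19/4.
I run mathcell peek, — result: -19/4.

Answer: 1874161


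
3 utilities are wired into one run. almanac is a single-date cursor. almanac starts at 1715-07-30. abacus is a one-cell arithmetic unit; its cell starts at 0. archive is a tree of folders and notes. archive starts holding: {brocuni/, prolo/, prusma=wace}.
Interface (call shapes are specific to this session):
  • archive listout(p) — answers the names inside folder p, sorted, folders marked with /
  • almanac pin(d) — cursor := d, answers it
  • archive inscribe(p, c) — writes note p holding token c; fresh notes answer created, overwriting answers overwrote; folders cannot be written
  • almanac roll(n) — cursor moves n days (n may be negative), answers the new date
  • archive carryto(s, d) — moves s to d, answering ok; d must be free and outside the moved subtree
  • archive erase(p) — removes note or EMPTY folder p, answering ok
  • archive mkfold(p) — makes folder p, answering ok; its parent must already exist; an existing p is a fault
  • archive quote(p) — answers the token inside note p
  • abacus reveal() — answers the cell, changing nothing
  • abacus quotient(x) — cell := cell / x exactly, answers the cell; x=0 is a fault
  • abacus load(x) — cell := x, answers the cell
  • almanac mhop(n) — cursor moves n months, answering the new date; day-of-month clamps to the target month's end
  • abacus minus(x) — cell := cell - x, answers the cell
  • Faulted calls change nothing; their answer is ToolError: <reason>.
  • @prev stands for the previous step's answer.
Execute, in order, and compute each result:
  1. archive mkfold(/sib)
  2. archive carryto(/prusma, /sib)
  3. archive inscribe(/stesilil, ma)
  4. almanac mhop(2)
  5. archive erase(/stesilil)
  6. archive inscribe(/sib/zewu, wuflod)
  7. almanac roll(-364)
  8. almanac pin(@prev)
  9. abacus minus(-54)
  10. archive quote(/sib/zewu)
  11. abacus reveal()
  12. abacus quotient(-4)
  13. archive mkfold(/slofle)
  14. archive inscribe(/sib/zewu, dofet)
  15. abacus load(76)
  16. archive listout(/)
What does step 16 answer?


Act: archive mkfold[p: /sib]
Obs: ok
Act: archive carryto[s: /prusma; d: /sib]
Obs: ToolError: exists
Act: archive inscribe[p: /stesilil; c: ma]
Obs: created
Act: almanac mhop[n: 2]
Obs: 1715-09-30
Act: archive erase[p: /stesilil]
Obs: ok
Act: archive inscribe[p: /sib/zewu; c: wuflod]
Obs: created
Act: almanac roll[n: -364]
Obs: 1714-10-01
Act: almanac pin[d: @prev]
Obs: 1714-10-01
Act: abacus minus[x: -54]
Obs: 54
Act: archive quote[p: /sib/zewu]
Obs: wuflod
Act: abacus reveal[]
Obs: 54
Act: abacus quotient[x: -4]
Obs: -27/2
Act: archive mkfold[p: /slofle]
Obs: ok
Act: archive inscribe[p: /sib/zewu; c: dofet]
Obs: overwrote
Act: abacus load[x: 76]
Obs: 76
Act: archive listout[p: /]
Obs: [brocuni/, prolo/, prusma, sib/, slofle/]

Answer: [brocuni/, prolo/, prusma, sib/, slofle/]


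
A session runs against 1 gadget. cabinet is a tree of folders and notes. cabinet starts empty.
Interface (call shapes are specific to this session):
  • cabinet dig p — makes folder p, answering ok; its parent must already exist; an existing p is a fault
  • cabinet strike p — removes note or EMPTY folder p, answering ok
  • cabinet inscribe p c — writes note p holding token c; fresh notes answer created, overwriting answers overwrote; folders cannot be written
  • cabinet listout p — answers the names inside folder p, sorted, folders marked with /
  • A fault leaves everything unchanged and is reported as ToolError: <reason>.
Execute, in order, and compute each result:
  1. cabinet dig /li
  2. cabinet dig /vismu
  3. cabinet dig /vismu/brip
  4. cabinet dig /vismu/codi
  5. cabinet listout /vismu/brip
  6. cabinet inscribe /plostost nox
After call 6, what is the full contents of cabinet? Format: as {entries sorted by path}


Answer: {li/, plostost=nox, vismu/, vismu/brip/, vismu/codi/}

Derivation:
Calling cabinet dig with p→/li, and get ok.
Then cabinet dig with p→/vismu, — result: ok.
I run cabinet dig with p→/vismu/brip: ok.
I try cabinet dig with p→/vismu/codi, and see ok.
I try cabinet listout with p→/vismu/brip, and see [].
I call cabinet inscribe with p→/plostost, c→nox, and observe created.


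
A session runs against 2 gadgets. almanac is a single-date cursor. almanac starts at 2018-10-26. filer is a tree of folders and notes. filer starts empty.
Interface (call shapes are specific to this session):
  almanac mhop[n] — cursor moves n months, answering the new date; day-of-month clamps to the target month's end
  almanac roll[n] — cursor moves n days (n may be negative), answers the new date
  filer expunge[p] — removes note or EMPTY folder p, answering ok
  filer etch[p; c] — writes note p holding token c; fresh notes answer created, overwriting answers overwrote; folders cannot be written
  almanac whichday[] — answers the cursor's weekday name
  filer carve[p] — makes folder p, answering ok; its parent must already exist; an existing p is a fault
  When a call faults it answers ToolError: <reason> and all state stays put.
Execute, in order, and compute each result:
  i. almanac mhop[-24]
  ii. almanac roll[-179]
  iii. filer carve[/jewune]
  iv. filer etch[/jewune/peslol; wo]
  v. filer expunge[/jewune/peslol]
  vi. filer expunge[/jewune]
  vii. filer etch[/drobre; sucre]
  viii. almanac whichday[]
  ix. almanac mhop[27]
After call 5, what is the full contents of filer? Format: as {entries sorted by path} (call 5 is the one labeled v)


Answer: {jewune/}

Derivation:
Next I call almanac mhop passing -24, which returns 2016-10-26.
I run almanac roll passing -179, giving 2016-04-30.
Then filer carve passing /jewune, → ok.
I run filer etch passing /jewune/peslol, wo, → created.
I use filer expunge passing /jewune/peslol, giving ok.
I invoke filer expunge passing /jewune, giving ok.
Next I call filer etch passing /drobre, sucre, — result: created.
Calling almanac whichday, yielding Saturday.
I try almanac mhop passing 27, and get 2018-07-30.


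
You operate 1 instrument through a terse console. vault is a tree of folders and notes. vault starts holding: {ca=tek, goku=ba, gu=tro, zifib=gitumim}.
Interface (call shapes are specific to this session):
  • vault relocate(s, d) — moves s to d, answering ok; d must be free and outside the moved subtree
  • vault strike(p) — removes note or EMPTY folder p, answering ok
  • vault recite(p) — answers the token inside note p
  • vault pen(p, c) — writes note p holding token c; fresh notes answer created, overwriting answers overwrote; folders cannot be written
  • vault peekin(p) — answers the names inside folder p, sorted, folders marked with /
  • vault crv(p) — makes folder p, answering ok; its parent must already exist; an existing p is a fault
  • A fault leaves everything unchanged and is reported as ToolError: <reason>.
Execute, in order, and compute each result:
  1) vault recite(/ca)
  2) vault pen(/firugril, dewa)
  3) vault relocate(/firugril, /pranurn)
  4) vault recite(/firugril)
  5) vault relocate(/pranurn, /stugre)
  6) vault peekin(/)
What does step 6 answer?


~$ vault recite p=/ca
[out] tek
~$ vault pen p=/firugril c=dewa
[out] created
~$ vault relocate s=/firugril d=/pranurn
[out] ok
~$ vault recite p=/firugril
[out] ToolError: not found
~$ vault relocate s=/pranurn d=/stugre
[out] ok
~$ vault peekin p=/
[out] [ca, goku, gu, stugre, zifib]

Answer: [ca, goku, gu, stugre, zifib]


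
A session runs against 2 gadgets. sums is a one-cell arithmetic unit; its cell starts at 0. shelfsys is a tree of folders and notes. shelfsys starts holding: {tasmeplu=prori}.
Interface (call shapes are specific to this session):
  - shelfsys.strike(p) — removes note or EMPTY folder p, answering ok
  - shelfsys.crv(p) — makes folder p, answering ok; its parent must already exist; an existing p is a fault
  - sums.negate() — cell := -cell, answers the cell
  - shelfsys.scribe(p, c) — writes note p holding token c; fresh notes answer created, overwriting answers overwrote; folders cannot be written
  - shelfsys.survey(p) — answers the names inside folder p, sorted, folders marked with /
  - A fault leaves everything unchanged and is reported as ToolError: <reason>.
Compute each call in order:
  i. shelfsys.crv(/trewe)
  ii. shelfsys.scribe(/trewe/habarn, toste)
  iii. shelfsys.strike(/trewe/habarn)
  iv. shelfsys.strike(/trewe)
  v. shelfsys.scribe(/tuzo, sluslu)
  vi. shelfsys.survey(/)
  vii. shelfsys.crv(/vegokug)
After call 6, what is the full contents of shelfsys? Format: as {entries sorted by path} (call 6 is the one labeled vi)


Do: shelfsys.crv[p=/trewe]
See: ok
Do: shelfsys.scribe[p=/trewe/habarn; c=toste]
See: created
Do: shelfsys.strike[p=/trewe/habarn]
See: ok
Do: shelfsys.strike[p=/trewe]
See: ok
Do: shelfsys.scribe[p=/tuzo; c=sluslu]
See: created
Do: shelfsys.survey[p=/]
See: [tasmeplu, tuzo]
Do: shelfsys.crv[p=/vegokug]
See: ok

Answer: {tasmeplu=prori, tuzo=sluslu}


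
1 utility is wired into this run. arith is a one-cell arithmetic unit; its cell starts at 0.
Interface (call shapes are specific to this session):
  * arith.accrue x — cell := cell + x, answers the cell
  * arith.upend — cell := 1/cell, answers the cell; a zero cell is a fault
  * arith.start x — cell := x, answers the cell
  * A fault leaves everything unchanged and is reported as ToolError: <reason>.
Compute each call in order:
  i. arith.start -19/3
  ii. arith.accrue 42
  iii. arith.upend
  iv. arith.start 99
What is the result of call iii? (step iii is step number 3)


$ arith.start x→-19/3
= -19/3
$ arith.accrue x→42
= 107/3
$ arith.upend
= 3/107
$ arith.start x→99
= 99

Answer: 3/107


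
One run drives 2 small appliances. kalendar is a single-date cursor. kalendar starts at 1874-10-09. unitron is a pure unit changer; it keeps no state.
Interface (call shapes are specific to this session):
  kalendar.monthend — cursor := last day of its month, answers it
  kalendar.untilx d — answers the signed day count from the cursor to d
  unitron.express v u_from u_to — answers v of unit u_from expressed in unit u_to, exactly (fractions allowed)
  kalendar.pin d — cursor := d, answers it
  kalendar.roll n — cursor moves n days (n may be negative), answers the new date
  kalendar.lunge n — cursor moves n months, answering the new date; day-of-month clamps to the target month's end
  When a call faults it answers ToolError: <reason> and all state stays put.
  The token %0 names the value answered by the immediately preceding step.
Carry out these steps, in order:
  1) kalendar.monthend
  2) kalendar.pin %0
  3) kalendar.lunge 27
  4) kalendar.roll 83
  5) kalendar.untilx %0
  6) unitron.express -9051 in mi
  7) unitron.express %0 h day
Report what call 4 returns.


Answer: 1877-04-24

Derivation:
// kalendar.monthend() == 1874-10-31
// kalendar.pin(d: %0) == 1874-10-31
// kalendar.lunge(n: 27) == 1877-01-31
// kalendar.roll(n: 83) == 1877-04-24
// kalendar.untilx(d: %0) == 0
// unitron.express(v: -9051, u_from: in, u_to: mi) == -3017/21120
// unitron.express(v: %0, u_from: h, u_to: day) == -3017/506880


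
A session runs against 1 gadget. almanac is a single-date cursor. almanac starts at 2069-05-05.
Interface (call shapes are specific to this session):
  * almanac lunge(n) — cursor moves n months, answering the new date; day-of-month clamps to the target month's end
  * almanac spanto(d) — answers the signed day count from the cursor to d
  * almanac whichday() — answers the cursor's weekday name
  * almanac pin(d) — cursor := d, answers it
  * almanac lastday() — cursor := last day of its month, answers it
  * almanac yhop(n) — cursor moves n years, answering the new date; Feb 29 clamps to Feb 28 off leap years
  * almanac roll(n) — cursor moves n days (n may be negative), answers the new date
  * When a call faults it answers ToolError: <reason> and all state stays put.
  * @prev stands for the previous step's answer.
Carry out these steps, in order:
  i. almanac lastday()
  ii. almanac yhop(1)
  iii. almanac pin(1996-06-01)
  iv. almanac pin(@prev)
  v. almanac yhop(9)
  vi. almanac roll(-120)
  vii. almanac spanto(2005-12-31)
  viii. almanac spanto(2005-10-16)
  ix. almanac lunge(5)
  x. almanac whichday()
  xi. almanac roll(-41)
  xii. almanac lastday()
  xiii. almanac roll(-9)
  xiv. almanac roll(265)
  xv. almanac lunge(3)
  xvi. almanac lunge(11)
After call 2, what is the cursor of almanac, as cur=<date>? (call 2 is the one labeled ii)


Answer: cur=2070-05-31

Derivation:
>>> almanac lastday
:: 2069-05-31
>>> almanac yhop n: 1
:: 2070-05-31
>>> almanac pin d: 1996-06-01
:: 1996-06-01
>>> almanac pin d: @prev
:: 1996-06-01
>>> almanac yhop n: 9
:: 2005-06-01
>>> almanac roll n: -120
:: 2005-02-01
>>> almanac spanto d: 2005-12-31
:: 333
>>> almanac spanto d: 2005-10-16
:: 257
>>> almanac lunge n: 5
:: 2005-07-01
>>> almanac whichday
:: Friday
>>> almanac roll n: -41
:: 2005-05-21
>>> almanac lastday
:: 2005-05-31
>>> almanac roll n: -9
:: 2005-05-22
>>> almanac roll n: 265
:: 2006-02-11
>>> almanac lunge n: 3
:: 2006-05-11
>>> almanac lunge n: 11
:: 2007-04-11


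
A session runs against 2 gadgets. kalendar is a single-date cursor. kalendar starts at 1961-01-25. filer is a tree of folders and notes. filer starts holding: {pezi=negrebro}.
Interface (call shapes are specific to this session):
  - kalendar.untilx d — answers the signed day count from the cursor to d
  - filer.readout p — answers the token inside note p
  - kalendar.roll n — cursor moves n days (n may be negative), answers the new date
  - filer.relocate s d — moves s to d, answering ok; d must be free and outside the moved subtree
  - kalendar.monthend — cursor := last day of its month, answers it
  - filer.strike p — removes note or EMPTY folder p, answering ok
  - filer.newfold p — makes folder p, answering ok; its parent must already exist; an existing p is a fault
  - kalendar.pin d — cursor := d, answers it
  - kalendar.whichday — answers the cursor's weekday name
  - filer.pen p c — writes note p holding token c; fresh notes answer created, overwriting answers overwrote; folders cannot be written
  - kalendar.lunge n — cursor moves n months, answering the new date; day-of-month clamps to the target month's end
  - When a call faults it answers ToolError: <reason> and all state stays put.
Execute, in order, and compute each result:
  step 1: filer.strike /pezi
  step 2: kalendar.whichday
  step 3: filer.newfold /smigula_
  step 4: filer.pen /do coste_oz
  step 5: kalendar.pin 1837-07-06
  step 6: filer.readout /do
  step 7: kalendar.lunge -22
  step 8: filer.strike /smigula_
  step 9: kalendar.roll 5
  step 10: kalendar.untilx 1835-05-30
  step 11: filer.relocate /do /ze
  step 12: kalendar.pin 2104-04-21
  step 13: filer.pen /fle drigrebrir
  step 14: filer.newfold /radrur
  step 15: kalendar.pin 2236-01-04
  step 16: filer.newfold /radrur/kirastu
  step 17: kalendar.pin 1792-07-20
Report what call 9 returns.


> filer.strike /pezi
[out] ok
> kalendar.whichday
[out] Wednesday
> filer.newfold /smigula_
[out] ok
> filer.pen /do coste_oz
[out] created
> kalendar.pin 1837-07-06
[out] 1837-07-06
> filer.readout /do
[out] coste_oz
> kalendar.lunge -22
[out] 1835-09-06
> filer.strike /smigula_
[out] ok
> kalendar.roll 5
[out] 1835-09-11
> kalendar.untilx 1835-05-30
[out] -104
> filer.relocate /do /ze
[out] ok
> kalendar.pin 2104-04-21
[out] 2104-04-21
> filer.pen /fle drigrebrir
[out] created
> filer.newfold /radrur
[out] ok
> kalendar.pin 2236-01-04
[out] 2236-01-04
> filer.newfold /radrur/kirastu
[out] ok
> kalendar.pin 1792-07-20
[out] 1792-07-20

Answer: 1835-09-11


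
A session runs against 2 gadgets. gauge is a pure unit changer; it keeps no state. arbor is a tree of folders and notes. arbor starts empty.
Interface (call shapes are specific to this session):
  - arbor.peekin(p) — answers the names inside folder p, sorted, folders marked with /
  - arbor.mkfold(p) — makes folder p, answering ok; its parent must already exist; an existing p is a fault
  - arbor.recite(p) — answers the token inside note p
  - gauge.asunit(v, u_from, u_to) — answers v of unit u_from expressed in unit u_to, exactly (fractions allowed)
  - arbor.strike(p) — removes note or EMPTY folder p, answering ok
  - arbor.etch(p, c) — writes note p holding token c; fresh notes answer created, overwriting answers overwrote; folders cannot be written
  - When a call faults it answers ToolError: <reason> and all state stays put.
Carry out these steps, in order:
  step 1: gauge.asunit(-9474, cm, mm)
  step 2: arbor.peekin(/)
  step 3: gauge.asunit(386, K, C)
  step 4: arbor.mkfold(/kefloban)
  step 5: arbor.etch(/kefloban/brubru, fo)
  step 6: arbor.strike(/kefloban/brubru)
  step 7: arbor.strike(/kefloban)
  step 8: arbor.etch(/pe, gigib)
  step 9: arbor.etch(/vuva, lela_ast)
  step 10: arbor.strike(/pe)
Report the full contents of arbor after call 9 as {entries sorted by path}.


Answer: {pe=gigib, vuva=lela_ast}

Derivation:
Next I call asunit using v='-9474', u_from='cm', u_to='mm', and get -94740.
Next I call peekin using p='/', and see [].
Next I call asunit using v='386', u_from='K', u_to='C', giving 2257/20.
Calling mkfold using p='/kefloban', and get ok.
Now I run etch using p='/kefloban/brubru', c='fo', → created.
I invoke strike using p='/kefloban/brubru', and observe ok.
I run strike using p='/kefloban', — result: ok.
I call etch using p='/pe', c='gigib', and get created.
Calling etch using p='/vuva', c='lela_ast', which returns created.
I call strike using p='/pe', yielding ok.


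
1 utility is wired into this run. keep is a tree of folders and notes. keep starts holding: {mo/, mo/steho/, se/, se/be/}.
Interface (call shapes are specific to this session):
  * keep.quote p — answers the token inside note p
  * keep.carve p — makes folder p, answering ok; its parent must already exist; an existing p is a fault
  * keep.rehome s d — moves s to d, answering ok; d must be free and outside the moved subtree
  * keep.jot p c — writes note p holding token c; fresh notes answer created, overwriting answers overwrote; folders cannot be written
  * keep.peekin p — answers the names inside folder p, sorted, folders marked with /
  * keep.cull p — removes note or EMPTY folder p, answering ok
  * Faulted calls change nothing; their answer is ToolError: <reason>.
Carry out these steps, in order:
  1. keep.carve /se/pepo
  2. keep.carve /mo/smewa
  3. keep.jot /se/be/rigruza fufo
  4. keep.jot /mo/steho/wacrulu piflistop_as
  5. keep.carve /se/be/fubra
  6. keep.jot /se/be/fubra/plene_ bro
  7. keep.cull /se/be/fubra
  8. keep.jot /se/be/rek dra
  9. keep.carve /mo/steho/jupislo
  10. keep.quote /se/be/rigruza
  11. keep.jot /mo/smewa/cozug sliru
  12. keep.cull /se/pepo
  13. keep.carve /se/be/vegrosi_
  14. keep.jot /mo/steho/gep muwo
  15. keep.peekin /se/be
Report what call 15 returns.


Answer: [fubra/, rek, rigruza, vegrosi_/]

Derivation:
~$ keep.carve p: /se/pepo
[out] ok
~$ keep.carve p: /mo/smewa
[out] ok
~$ keep.jot p: /se/be/rigruza c: fufo
[out] created
~$ keep.jot p: /mo/steho/wacrulu c: piflistop_as
[out] created
~$ keep.carve p: /se/be/fubra
[out] ok
~$ keep.jot p: /se/be/fubra/plene_ c: bro
[out] created
~$ keep.cull p: /se/be/fubra
[out] ToolError: not empty
~$ keep.jot p: /se/be/rek c: dra
[out] created
~$ keep.carve p: /mo/steho/jupislo
[out] ok
~$ keep.quote p: /se/be/rigruza
[out] fufo
~$ keep.jot p: /mo/smewa/cozug c: sliru
[out] created
~$ keep.cull p: /se/pepo
[out] ok
~$ keep.carve p: /se/be/vegrosi_
[out] ok
~$ keep.jot p: /mo/steho/gep c: muwo
[out] created
~$ keep.peekin p: /se/be
[out] [fubra/, rek, rigruza, vegrosi_/]


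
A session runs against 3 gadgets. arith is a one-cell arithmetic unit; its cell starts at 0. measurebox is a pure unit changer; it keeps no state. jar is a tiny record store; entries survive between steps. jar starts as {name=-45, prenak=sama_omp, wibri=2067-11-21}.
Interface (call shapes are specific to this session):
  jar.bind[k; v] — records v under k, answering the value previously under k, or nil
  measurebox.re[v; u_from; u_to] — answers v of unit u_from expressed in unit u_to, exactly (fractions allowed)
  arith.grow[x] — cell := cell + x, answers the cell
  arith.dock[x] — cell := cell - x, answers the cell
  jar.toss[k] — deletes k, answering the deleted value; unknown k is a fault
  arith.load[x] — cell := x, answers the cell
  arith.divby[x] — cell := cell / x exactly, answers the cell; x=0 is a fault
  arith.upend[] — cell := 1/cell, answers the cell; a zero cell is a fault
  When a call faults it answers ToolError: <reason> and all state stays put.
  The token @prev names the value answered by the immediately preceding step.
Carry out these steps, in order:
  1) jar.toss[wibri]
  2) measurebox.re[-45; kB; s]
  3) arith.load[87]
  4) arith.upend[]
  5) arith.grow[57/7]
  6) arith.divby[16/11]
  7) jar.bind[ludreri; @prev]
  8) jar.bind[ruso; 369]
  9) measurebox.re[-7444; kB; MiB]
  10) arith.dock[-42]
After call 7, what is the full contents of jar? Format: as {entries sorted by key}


I call jar.toss on wibri, which returns 2067-11-21.
Now I run measurebox.re on -45, kB, s, giving ToolError: incompatible units.
Invoking arith.load on 87, giving 87.
Calling arith.upend(), → 1/87.
I invoke arith.grow on 57/7, which returns 4966/609.
I invoke arith.divby on 16/11, which returns 27313/4872.
I call jar.bind on ludreri, @prev, yielding nil.
Invoking jar.bind on ruso, 369, which returns nil.
I use measurebox.re on -7444, kB, MiB, which returns -232625/32768.
I try arith.dock on -42, and get 231937/4872.

Answer: {ludreri=27313/4872, name=-45, prenak=sama_omp}


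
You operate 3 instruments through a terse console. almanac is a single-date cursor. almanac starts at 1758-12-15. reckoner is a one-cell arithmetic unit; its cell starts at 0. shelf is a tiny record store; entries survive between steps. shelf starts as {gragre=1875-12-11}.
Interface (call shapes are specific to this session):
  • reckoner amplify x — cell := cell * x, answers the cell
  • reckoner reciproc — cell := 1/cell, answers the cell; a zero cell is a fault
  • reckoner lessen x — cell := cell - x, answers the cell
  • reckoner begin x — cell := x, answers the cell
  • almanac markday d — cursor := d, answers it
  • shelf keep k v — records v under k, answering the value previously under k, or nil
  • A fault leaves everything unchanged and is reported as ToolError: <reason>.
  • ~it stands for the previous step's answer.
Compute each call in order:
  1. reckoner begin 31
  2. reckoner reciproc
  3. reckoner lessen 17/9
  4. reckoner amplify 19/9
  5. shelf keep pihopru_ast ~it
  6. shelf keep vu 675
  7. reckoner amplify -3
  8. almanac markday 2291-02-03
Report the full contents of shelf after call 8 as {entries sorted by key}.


Answer: {gragre=1875-12-11, pihopru_ast=-9842/2511, vu=675}

Derivation:
Using reckoner begin using x=31, and see 31.
Invoking reckoner reciproc(): 1/31.
Then reckoner lessen using x=17/9, → -518/279.
Then reckoner amplify using x=19/9, giving -9842/2511.
I invoke shelf keep using k=pihopru_ast, v=~it, yielding nil.
I invoke shelf keep using k=vu, v=675, → nil.
Using reckoner amplify using x=-3: 9842/837.
Next I call almanac markday using d=2291-02-03, and see 2291-02-03.


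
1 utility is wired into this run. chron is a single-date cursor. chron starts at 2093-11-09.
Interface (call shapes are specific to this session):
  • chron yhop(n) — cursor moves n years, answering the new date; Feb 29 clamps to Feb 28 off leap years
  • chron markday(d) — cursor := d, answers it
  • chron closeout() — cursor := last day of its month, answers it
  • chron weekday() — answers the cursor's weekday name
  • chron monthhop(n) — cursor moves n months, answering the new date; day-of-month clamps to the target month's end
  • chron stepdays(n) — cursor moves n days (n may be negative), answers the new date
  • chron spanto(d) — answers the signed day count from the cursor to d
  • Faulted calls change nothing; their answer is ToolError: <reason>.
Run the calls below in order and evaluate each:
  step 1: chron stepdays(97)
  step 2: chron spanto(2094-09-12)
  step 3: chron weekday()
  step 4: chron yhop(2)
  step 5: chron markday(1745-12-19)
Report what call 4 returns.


Answer: 2096-02-14

Derivation:
;; chron stepdays(n=97) ~> 2094-02-14
;; chron spanto(d=2094-09-12) ~> 210
;; chron weekday() ~> Sunday
;; chron yhop(n=2) ~> 2096-02-14
;; chron markday(d=1745-12-19) ~> 1745-12-19


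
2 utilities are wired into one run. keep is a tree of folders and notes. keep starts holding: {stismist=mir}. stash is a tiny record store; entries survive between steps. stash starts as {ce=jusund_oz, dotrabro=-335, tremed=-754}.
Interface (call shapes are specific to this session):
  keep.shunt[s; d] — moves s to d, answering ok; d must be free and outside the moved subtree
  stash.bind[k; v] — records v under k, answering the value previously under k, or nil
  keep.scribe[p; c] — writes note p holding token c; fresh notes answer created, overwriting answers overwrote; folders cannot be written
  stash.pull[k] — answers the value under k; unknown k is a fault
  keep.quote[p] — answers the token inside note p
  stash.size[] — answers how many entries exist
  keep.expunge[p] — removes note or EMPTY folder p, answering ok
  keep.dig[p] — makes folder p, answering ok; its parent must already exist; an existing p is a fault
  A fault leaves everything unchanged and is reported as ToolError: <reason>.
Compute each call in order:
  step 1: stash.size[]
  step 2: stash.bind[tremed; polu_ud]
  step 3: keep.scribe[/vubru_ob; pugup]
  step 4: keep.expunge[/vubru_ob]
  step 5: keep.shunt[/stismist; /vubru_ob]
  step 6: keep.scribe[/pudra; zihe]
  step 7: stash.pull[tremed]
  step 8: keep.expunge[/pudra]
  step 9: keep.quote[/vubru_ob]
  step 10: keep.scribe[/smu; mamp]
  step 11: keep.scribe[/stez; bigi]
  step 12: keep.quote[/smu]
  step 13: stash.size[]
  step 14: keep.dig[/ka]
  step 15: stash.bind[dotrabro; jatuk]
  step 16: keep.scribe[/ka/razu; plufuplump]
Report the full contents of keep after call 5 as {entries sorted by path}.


Answer: {vubru_ob=mir}

Derivation:
CALL stash.size[]
RET  3
CALL stash.bind[tremed; polu_ud]
RET  -754
CALL keep.scribe[/vubru_ob; pugup]
RET  created
CALL keep.expunge[/vubru_ob]
RET  ok
CALL keep.shunt[/stismist; /vubru_ob]
RET  ok
CALL keep.scribe[/pudra; zihe]
RET  created
CALL stash.pull[tremed]
RET  polu_ud
CALL keep.expunge[/pudra]
RET  ok
CALL keep.quote[/vubru_ob]
RET  mir
CALL keep.scribe[/smu; mamp]
RET  created
CALL keep.scribe[/stez; bigi]
RET  created
CALL keep.quote[/smu]
RET  mamp
CALL stash.size[]
RET  3
CALL keep.dig[/ka]
RET  ok
CALL stash.bind[dotrabro; jatuk]
RET  -335
CALL keep.scribe[/ka/razu; plufuplump]
RET  created
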